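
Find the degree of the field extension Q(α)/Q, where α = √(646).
[Q(α):Q] = 2

[Q(α):Q] equals the degree of the minimal polynomial of α. Here α^2 = 646 and x^2 - 646 is irreducible (d = 646 is squarefree, ≠ 1, hence not a square), so deg(m_α) = 2. Thus [Q(α):Q] = 2.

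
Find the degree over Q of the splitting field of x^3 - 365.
[K : Q] = 6

The roots of x^3 - 365 are ∛365, ω∛365, ω^2∛365 where ω = e^(2πi/3) is a primitive cube root of unity, so K = Q(∛365, ω). Now [Q(∛365):Q] = 3 (since 365 is not a perfect cube, x^3 - 365 is irreducible) and [Q(ω):Q] = 2. Both 2 and 3 divide [K:Q], and [K:Q] ≤ 3·2 = 6, so [K:Q] = 6. (Equivalently: Q(∛365) ⊂ R but ω ∉ R, so [K : Q(∛365)] = 2.)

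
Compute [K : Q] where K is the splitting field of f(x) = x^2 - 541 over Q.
[K : Q] = 2

f(x) = x^2 - 541 factors as (x - √541)(x + √541). The splitting field is K = Q(√541). Since 541 is squarefree and > 1, it is not a perfect square, so x^2 - 541 is irreducible over Q and [Q(√541) : Q] = 2. Hence [K : Q] = 2.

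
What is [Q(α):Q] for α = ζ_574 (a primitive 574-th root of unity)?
[Q(α):Q] = 240

The minimal polynomial of ζ_574 over Q is the 574-th cyclotomic polynomial Φ_574(x), which is irreducible over Q and has degree φ(574) = 240. Hence [Q(α):Q] = φ(574) = 240.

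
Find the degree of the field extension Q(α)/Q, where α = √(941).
[Q(α):Q] = 2

[Q(α):Q] equals the degree of the minimal polynomial of α. Here α^2 = 941 and x^2 - 941 is irreducible (d = 941 is squarefree, ≠ 1, hence not a square), so deg(m_α) = 2. Thus [Q(α):Q] = 2.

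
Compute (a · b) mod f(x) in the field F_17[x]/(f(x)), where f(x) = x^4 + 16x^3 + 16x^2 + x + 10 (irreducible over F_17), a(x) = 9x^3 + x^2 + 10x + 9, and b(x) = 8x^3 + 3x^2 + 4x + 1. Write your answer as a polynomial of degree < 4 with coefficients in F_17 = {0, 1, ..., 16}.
a · b ≡ 6x^3 + 15x^2 + 4x + 4 (mod f(x))

Multiply in F_17[x]: a(x)·b(x) = (9x^3 + x^2 + 10x + 9)·(8x^3 + 3x^2 + 4x + 1) = 4x^6 + x^5 + 13x^3 + 12x + 9. This has degree ≥ 4, so divide by f(x) over F_17: 4x^6 + x^5 + 13x^3 + 12x + 9 = (4x^2 + 5x + 9)·(x^4 + 16x^3 + 16x^2 + x + 10) + (6x^3 + 15x^2 + 4x + 4). Hence a·b ≡ 6x^3 + 15x^2 + 4x + 4 (mod f). (F_17[x]/(f) is a field with 17^4 = 83521 elements since f is irreducible of degree 4.)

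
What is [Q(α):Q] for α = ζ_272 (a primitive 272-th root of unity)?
[Q(α):Q] = 128

The minimal polynomial of ζ_272 over Q is the 272-th cyclotomic polynomial Φ_272(x), which is irreducible over Q and has degree φ(272) = 128. Hence [Q(α):Q] = φ(272) = 128.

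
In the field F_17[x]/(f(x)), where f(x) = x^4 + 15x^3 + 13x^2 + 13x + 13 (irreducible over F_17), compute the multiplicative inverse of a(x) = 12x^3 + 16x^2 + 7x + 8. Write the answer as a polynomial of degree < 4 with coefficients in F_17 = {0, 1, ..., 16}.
a(x)^(-1) ≡ 13x^3 + 9x^2 + 15x + 15 (mod f(x))

Since f is irreducible over F_17, F_17[x]/(f) is a field and a(x) ≠ 0 has an inverse. Apply the extended Euclidean algorithm to f(x) and a(x) in F_17[x]: f(x) = (10x + 12)·a(x) + (6x^2 + 2x + 2);  a(x) = (2x + 2)·(6x^2 + 2x + 2) + (16x + 4);  (6x^2 + 2x + 2) = (11x + 8)·(16x + 4) + (4). The last nonzero remainder is the constant 4 = gcd(f, a) in F_17. Back-substituting through the division chain expresses 4 = s(x)·a(x) + t(x)·f(x) with s(x) ≡ x^3 + 2x^2 + 9x + 9 (mod f), so (x^3 + 2x^2 + 9x + 9)·a(x) ≡ 4 (mod f). Multiplying by 4^(-1) ≡ 13 in F_17 gives a(x)^(-1) ≡ 13·(x^3 + 2x^2 + 9x + 9) ≡ 13x^3 + 9x^2 + 15x + 15 (mod f). Check: (12x^3 + 16x^2 + 7x + 8)·(13x^3 + 9x^2 + 15x + 15) = 3x^6 + 10x^5 + 7x^4 + 9x^3 + 9x^2 + 4x + 1 ≡ 1 (mod x^4 + 15x^3 + 13x^2 + 13x + 13).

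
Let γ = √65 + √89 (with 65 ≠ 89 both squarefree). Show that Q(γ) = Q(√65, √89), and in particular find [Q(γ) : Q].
[Q(γ) : Q] = 4 (equivalently, Q(γ) = Q(√65, √89))

Obviously Q(γ) ⊆ Q(√65, √89), and [Q(√65, √89):Q] = 4 (since 65, 89 are distinct squarefree integers > 1 with 5785 not a perfect square). To show equality we compute the minimal polynomial of γ. From γ = √65 + √89: γ^2 = 65 + 2√(5785) + 89 = 154 + 2√(5785), so γ^2 - 154 = 2√(5785); squaring, (γ^2 - 154)^2 = 4·5785, i.e. γ^4 - 308γ^2 + 23716 - 23140 = 0, i.e. γ^4 - 308γ^2 + 576 = 0. So γ is a root of x^4 - 308x^2 + 576. This polynomial is irreducible over Q: it has no rational root (each ±√65 ± √89 is irrational), and any factorization into two quadratics over Q would force √(5785) ∈ Q (pairing opposite roots) or √65, √89 ∈ Q (other pairings), all impossible. Hence [Q(γ):Q] = 4 = [Q(√65, √89):Q], so Q(γ) = Q(√65, √89).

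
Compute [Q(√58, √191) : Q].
[Q(√58, √191) : Q] = 4

[Q(√58):Q] = 2 (min poly x^2 - 58, irreducible since 58 is squarefree > 1). For the top step, suppose √191 ∈ Q(√58), say √191 = c + d√58 with c, d ∈ Q. Squaring: 191 = c^2 + 58d^2 + 2cd√58. Since √58 ∉ Q this forces 2cd = 0. If d = 0 then √191 = c ∈ Q, contradicting 191 squarefree > 1. If c = 0 then 191 = 58d^2, so 58·191 = (58d)^2 is a perfect square in Q — but 58·191 = 11078 is not a perfect square (since 58 and 191 are distinct squarefree integers). Contradiction. Hence √191 ∉ Q(√58), so x^2 - 191 stays irreducible over Q(√58) and [Q(√58, √191) : Q(√58)] = 2. By the tower law, [Q(√58, √191) : Q] = 2 · 2 = 4.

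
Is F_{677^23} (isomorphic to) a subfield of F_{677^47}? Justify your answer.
No: F_{677^23} is not a subfield of F_{677^47}

F_{p^m} embeds in F_{p^n} iff m | n. Here 23 ∤ 47 (since 47 = 2·23 + 1 with remainder 1 ≠ 0), so F_{677^23} is not a subfield of F_{677^47}. Equivalently: if it were, the tower law would give 23 = [F_{677^23}:F_677] dividing [F_{677^47}:F_677] = 47, contradiction.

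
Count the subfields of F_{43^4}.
F_{43^4} has 3 subfields

The subfields of F_{p^n} are exactly the fields F_{p^d} for d | n (each is the fixed field of the unique index-d subgroup of Gal(F_{p^n}/F_p) ≅ Z/nZ). The divisors of n = 4 are {1, 2, 4}, giving 3 subfields: F_{43^1}, F_{43^2}, F_{43^4}.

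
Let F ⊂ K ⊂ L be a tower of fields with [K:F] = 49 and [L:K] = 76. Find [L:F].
[L:F] = 3724

The tower law says that for any tower of field extensions F ⊂ K ⊂ L with finite degrees, [L:F] = [L:K] · [K:F]. Here this gives [L:F] = 76 · 49 = 3724.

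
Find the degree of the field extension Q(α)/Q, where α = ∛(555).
[Q(α):Q] = 3

The minimal polynomial of α is x^3 - 555, irreducible over Q since 555 is not a perfect cube (so x^3 - 555 has no rational root). Hence [Q(α):Q] = deg(m_α) = 3.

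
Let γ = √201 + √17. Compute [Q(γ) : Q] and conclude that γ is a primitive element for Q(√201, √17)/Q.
[Q(γ) : Q] = 4 (equivalently, Q(γ) = Q(√201, √17))

Obviously Q(γ) ⊆ Q(√201, √17), and [Q(√201, √17):Q] = 4 (since 201, 17 are distinct squarefree integers > 1 with 3417 not a perfect square). To show equality we compute the minimal polynomial of γ. From γ = √201 + √17: γ^2 = 201 + 2√(3417) + 17 = 218 + 2√(3417), so γ^2 - 218 = 2√(3417); squaring, (γ^2 - 218)^2 = 4·3417, i.e. γ^4 - 436γ^2 + 47524 - 13668 = 0, i.e. γ^4 - 436γ^2 + 33856 = 0. So γ is a root of x^4 - 436x^2 + 33856. This polynomial is irreducible over Q: it has no rational root (each ±√201 ± √17 is irrational), and any factorization into two quadratics over Q would force √(3417) ∈ Q (pairing opposite roots) or √201, √17 ∈ Q (other pairings), all impossible. Hence [Q(γ):Q] = 4 = [Q(√201, √17):Q], so Q(γ) = Q(√201, √17).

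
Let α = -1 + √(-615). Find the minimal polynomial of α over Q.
m_α(x) = x^2 + 2x + 616

From α + 1 = √(-615), squaring gives (α + 1)^2 = -615, i.e. α^2 + 2α + 1 = -615, so α^2 + 2α + 616 = 0. The discriminant of x^2 + 2x + 616 is (2)^2 - 4·(616) = 4 - 2464 = -2460, and 4·(-615) is not a perfect square in Q since -615 is squarefree and ≠ 1. Hence x^2 + 2x + 616 is irreducible over Q and is the minimal polynomial of α.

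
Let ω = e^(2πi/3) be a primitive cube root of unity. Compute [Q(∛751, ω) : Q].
[Q(∛751, ω) : Q] = 6

[Q(∛751):Q] = 3 (min poly x^3 - 751, irreducible since 751 is not a perfect cube). [Q(ω):Q] = 2 (min poly x^2 + x + 1). Since Q(∛751) ⊂ R and ω ∉ R, we have ω ∉ Q(∛751), so x^2 + x + 1 remains irreducible over Q(∛751) and [Q(∛751, ω) : Q(∛751)] = 2. By the tower law, [Q(∛751, ω) : Q] = 3 · 2 = 6. (In fact Q(∛751, ω) is the splitting field of x^3 - 751 over Q.)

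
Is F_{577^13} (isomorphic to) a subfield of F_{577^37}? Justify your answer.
No: F_{577^13} is not a subfield of F_{577^37}

F_{p^m} embeds in F_{p^n} iff m | n. Here 13 ∤ 37 (since 37 = 2·13 + 11 with remainder 11 ≠ 0), so F_{577^13} is not a subfield of F_{577^37}. Equivalently: if it were, the tower law would give 13 = [F_{577^13}:F_577] dividing [F_{577^37}:F_577] = 37, contradiction.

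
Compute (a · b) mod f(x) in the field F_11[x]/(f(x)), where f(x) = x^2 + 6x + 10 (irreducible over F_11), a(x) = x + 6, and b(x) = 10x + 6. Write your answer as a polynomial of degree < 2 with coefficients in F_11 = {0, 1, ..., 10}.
a · b ≡ 6x + 2 (mod f(x))

Multiply in F_11[x]: a(x)·b(x) = (x + 6)·(10x + 6) = 10x^2 + 3. This has degree ≥ 2, so divide by f(x) over F_11: 10x^2 + 3 = (10)·(x^2 + 6x + 10) + (6x + 2). Hence a·b ≡ 6x + 2 (mod f). (F_11[x]/(f) is a field with 11^2 = 121 elements since f is irreducible of degree 2.)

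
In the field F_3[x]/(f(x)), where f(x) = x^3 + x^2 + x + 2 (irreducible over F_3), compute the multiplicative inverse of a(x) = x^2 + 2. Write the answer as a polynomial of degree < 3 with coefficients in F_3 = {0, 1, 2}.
a(x)^(-1) ≡ x^2 + x + 2 (mod f(x))

Since f is irreducible over F_3, F_3[x]/(f) is a field and a(x) ≠ 0 has an inverse. Apply the extended Euclidean algorithm to f(x) and a(x) in F_3[x]: f(x) = (x + 1)·a(x) + (2x);  a(x) = (2x)·(2x) + (2). The last nonzero remainder is the constant 2 = gcd(f, a) in F_3. Back-substituting through the division chain expresses 2 = s(x)·a(x) + t(x)·f(x) with s(x) ≡ 2x^2 + 2x + 1 (mod f), so (2x^2 + 2x + 1)·a(x) ≡ 2 (mod f). Multiplying by 2^(-1) ≡ 2 in F_3 gives a(x)^(-1) ≡ 2·(2x^2 + 2x + 1) ≡ x^2 + x + 2 (mod f). Check: (x^2 + 2)·(x^2 + x + 2) = x^4 + x^3 + x^2 + 2x + 1 ≡ 1 (mod x^3 + x^2 + x + 2).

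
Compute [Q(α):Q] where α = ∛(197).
[Q(α):Q] = 3

The minimal polynomial of α is x^3 - 197, irreducible over Q since 197 is not a perfect cube (so x^3 - 197 has no rational root). Hence [Q(α):Q] = deg(m_α) = 3.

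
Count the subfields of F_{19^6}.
F_{19^6} has 4 subfields

The subfields of F_{p^n} are exactly the fields F_{p^d} for d | n (each is the fixed field of the unique index-d subgroup of Gal(F_{p^n}/F_p) ≅ Z/nZ). The divisors of n = 6 are {1, 2, 3, 6}, giving 4 subfields: F_{19^1}, F_{19^2}, F_{19^3}, F_{19^6}.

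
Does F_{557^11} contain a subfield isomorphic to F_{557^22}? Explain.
No: F_{557^22} is not a subfield of F_{557^11}

F_{p^m} embeds in F_{p^n} iff m | n. Here 22 ∤ 11 (since 11 = 0·22 + 11 with remainder 11 ≠ 0), so F_{557^22} is not a subfield of F_{557^11}. Equivalently: if it were, the tower law would give 22 = [F_{557^22}:F_557] dividing [F_{557^11}:F_557] = 11, contradiction.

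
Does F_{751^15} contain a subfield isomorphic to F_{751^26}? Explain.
No: F_{751^26} is not a subfield of F_{751^15}

F_{p^m} embeds in F_{p^n} iff m | n. Here 26 ∤ 15 (since 15 = 0·26 + 15 with remainder 15 ≠ 0), so F_{751^26} is not a subfield of F_{751^15}. Equivalently: if it were, the tower law would give 26 = [F_{751^26}:F_751] dividing [F_{751^15}:F_751] = 15, contradiction.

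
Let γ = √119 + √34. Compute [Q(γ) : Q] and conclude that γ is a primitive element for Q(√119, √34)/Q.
[Q(γ) : Q] = 4 (equivalently, Q(γ) = Q(√119, √34))

Obviously Q(γ) ⊆ Q(√119, √34), and [Q(√119, √34):Q] = 4 (since 119, 34 are distinct squarefree integers > 1 with 4046 not a perfect square). To show equality we compute the minimal polynomial of γ. From γ = √119 + √34: γ^2 = 119 + 2√(4046) + 34 = 153 + 2√(4046), so γ^2 - 153 = 2√(4046); squaring, (γ^2 - 153)^2 = 4·4046, i.e. γ^4 - 306γ^2 + 23409 - 16184 = 0, i.e. γ^4 - 306γ^2 + 7225 = 0. So γ is a root of x^4 - 306x^2 + 7225. This polynomial is irreducible over Q: it has no rational root (each ±√119 ± √34 is irrational), and any factorization into two quadratics over Q would force √(4046) ∈ Q (pairing opposite roots) or √119, √34 ∈ Q (other pairings), all impossible. Hence [Q(γ):Q] = 4 = [Q(√119, √34):Q], so Q(γ) = Q(√119, √34).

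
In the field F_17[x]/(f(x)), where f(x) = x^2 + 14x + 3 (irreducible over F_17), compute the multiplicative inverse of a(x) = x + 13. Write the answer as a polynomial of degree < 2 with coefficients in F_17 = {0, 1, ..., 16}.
a(x)^(-1) ≡ 12x + 12 (mod f(x))

Since f is irreducible over F_17, F_17[x]/(f) is a field and a(x) ≠ 0 has an inverse. Apply the extended Euclidean algorithm to f(x) and a(x) in F_17[x]: f(x) = (x + 1)·a(x) + (7). The last nonzero remainder is the constant 7 = gcd(f, a) in F_17. Back-substituting through the division chain expresses 7 = s(x)·a(x) + t(x)·f(x) with s(x) ≡ 16x + 16 (mod f), so (16x + 16)·a(x) ≡ 7 (mod f). Multiplying by 7^(-1) ≡ 5 in F_17 gives a(x)^(-1) ≡ 5·(16x + 16) ≡ 12x + 12 (mod f). Check: (x + 13)·(12x + 12) = 12x^2 + 15x + 3 ≡ 1 (mod x^2 + 14x + 3).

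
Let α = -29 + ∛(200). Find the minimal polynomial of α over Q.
m_α(x) = x^3 + 87x^2 + 2523x + 24189

Set β = α + 29 = ∛(200), so β^3 = 200. Then (α + 29)^3 - 200 = 0, i.e. α is a root of g(x) = (x + 29)^3 - 200 = x^3 + 87x^2 + 2523x + 24189. Since g(x) = h(x + 29) where h(x) = x^3 - 200, and h is irreducible over Q (because 200 is not a perfect cube, so h has no rational root, and a monic cubic with no rational root is irreducible), g is also irreducible (irreducibility is preserved under the substitution x → x + 29). Hence m_α(x) = x^3 + 87x^2 + 2523x + 24189.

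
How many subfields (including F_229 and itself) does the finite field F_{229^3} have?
F_{229^3} has 2 subfields

The subfields of F_{p^n} are exactly the fields F_{p^d} for d | n (each is the fixed field of the unique index-d subgroup of Gal(F_{p^n}/F_p) ≅ Z/nZ). The divisors of n = 3 are {1, 3}, giving 2 subfields: F_{229^1}, F_{229^3}.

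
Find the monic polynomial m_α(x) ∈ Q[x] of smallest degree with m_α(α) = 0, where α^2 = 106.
m_α(x) = x^2 - 106

α satisfies α^2 - 106 = 0, so x^2 - 106 annihilates α. Since d = 106 is squarefree and ≠ 1, it is not a perfect square in Q, so x^2 - 106 has no rational root and is therefore irreducible over Q (a degree-2 polynomial over a field is irreducible iff it has no root). Hence m_α(x) = x^2 - 106.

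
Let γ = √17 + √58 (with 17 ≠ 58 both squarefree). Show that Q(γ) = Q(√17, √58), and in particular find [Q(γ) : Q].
[Q(γ) : Q] = 4 (equivalently, Q(γ) = Q(√17, √58))

Obviously Q(γ) ⊆ Q(√17, √58), and [Q(√17, √58):Q] = 4 (since 17, 58 are distinct squarefree integers > 1 with 986 not a perfect square). To show equality we compute the minimal polynomial of γ. From γ = √17 + √58: γ^2 = 17 + 2√(986) + 58 = 75 + 2√(986), so γ^2 - 75 = 2√(986); squaring, (γ^2 - 75)^2 = 4·986, i.e. γ^4 - 150γ^2 + 5625 - 3944 = 0, i.e. γ^4 - 150γ^2 + 1681 = 0. So γ is a root of x^4 - 150x^2 + 1681. This polynomial is irreducible over Q: it has no rational root (each ±√17 ± √58 is irrational), and any factorization into two quadratics over Q would force √(986) ∈ Q (pairing opposite roots) or √17, √58 ∈ Q (other pairings), all impossible. Hence [Q(γ):Q] = 4 = [Q(√17, √58):Q], so Q(γ) = Q(√17, √58).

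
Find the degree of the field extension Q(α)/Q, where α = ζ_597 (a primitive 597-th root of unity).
[Q(α):Q] = 396

The minimal polynomial of ζ_597 over Q is the 597-th cyclotomic polynomial Φ_597(x), which is irreducible over Q and has degree φ(597) = 396. Hence [Q(α):Q] = φ(597) = 396.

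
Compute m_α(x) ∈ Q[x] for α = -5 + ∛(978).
m_α(x) = x^3 + 15x^2 + 75x - 853

Set β = α + 5 = ∛(978), so β^3 = 978. Then (α + 5)^3 - 978 = 0, i.e. α is a root of g(x) = (x + 5)^3 - 978 = x^3 + 15x^2 + 75x - 853. Since g(x) = h(x + 5) where h(x) = x^3 - 978, and h is irreducible over Q (because 978 is not a perfect cube, so h has no rational root, and a monic cubic with no rational root is irreducible), g is also irreducible (irreducibility is preserved under the substitution x → x + 5). Hence m_α(x) = x^3 + 15x^2 + 75x - 853.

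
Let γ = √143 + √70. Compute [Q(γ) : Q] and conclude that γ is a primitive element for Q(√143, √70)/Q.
[Q(γ) : Q] = 4 (equivalently, Q(γ) = Q(√143, √70))

Obviously Q(γ) ⊆ Q(√143, √70), and [Q(√143, √70):Q] = 4 (since 143, 70 are distinct squarefree integers > 1 with 10010 not a perfect square). To show equality we compute the minimal polynomial of γ. From γ = √143 + √70: γ^2 = 143 + 2√(10010) + 70 = 213 + 2√(10010), so γ^2 - 213 = 2√(10010); squaring, (γ^2 - 213)^2 = 4·10010, i.e. γ^4 - 426γ^2 + 45369 - 40040 = 0, i.e. γ^4 - 426γ^2 + 5329 = 0. So γ is a root of x^4 - 426x^2 + 5329. This polynomial is irreducible over Q: it has no rational root (each ±√143 ± √70 is irrational), and any factorization into two quadratics over Q would force √(10010) ∈ Q (pairing opposite roots) or √143, √70 ∈ Q (other pairings), all impossible. Hence [Q(γ):Q] = 4 = [Q(√143, √70):Q], so Q(γ) = Q(√143, √70).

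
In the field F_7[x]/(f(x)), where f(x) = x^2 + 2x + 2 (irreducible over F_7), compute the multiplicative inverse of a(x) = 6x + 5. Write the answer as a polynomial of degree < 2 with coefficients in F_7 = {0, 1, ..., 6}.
a(x)^(-1) ≡ 4x (mod f(x))

Since f is irreducible over F_7, F_7[x]/(f) is a field and a(x) ≠ 0 has an inverse. Apply the extended Euclidean algorithm to f(x) and a(x) in F_7[x]: f(x) = (6x)·a(x) + (2). The last nonzero remainder is the constant 2 = gcd(f, a) in F_7. Back-substituting through the division chain expresses 2 = s(x)·a(x) + t(x)·f(x) with s(x) ≡ x (mod f), so (x)·a(x) ≡ 2 (mod f). Multiplying by 2^(-1) ≡ 4 in F_7 gives a(x)^(-1) ≡ 4·(x) ≡ 4x (mod f). Check: (6x + 5)·(4x) = 3x^2 + 6x ≡ 1 (mod x^2 + 2x + 2).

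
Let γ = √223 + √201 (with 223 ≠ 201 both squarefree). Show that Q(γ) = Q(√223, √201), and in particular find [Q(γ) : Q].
[Q(γ) : Q] = 4 (equivalently, Q(γ) = Q(√223, √201))

Obviously Q(γ) ⊆ Q(√223, √201), and [Q(√223, √201):Q] = 4 (since 223, 201 are distinct squarefree integers > 1 with 44823 not a perfect square). To show equality we compute the minimal polynomial of γ. From γ = √223 + √201: γ^2 = 223 + 2√(44823) + 201 = 424 + 2√(44823), so γ^2 - 424 = 2√(44823); squaring, (γ^2 - 424)^2 = 4·44823, i.e. γ^4 - 848γ^2 + 179776 - 179292 = 0, i.e. γ^4 - 848γ^2 + 484 = 0. So γ is a root of x^4 - 848x^2 + 484. This polynomial is irreducible over Q: it has no rational root (each ±√223 ± √201 is irrational), and any factorization into two quadratics over Q would force √(44823) ∈ Q (pairing opposite roots) or √223, √201 ∈ Q (other pairings), all impossible. Hence [Q(γ):Q] = 4 = [Q(√223, √201):Q], so Q(γ) = Q(√223, √201).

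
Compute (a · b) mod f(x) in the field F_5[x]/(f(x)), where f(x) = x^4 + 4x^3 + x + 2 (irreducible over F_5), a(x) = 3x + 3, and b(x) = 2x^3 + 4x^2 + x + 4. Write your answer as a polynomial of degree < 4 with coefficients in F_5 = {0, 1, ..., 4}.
a · b ≡ 4x^3 + 4x (mod f(x))

Multiply in F_5[x]: a(x)·b(x) = (3x + 3)·(2x^3 + 4x^2 + x + 4) = x^4 + 3x^3 + 2. This has degree ≥ 4, so divide by f(x) over F_5: x^4 + 3x^3 + 2 = (1)·(x^4 + 4x^3 + x + 2) + (4x^3 + 4x). Hence a·b ≡ 4x^3 + 4x (mod f). (F_5[x]/(f) is a field with 5^4 = 625 elements since f is irreducible of degree 4.)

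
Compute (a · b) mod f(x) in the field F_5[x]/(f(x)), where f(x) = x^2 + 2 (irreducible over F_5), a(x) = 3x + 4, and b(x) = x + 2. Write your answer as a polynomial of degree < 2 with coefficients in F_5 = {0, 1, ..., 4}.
a · b ≡ 2 (mod f(x))

Multiply in F_5[x]: a(x)·b(x) = (3x + 4)·(x + 2) = 3x^2 + 3. This has degree ≥ 2, so divide by f(x) over F_5: 3x^2 + 3 = (3)·(x^2 + 2) + (2). Hence a·b ≡ 2 (mod f). (F_5[x]/(f) is a field with 5^2 = 25 elements since f is irreducible of degree 2.)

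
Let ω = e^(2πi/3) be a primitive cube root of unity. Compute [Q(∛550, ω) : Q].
[Q(∛550, ω) : Q] = 6

[Q(∛550):Q] = 3 (min poly x^3 - 550, irreducible since 550 is not a perfect cube). [Q(ω):Q] = 2 (min poly x^2 + x + 1). Since Q(∛550) ⊂ R and ω ∉ R, we have ω ∉ Q(∛550), so x^2 + x + 1 remains irreducible over Q(∛550) and [Q(∛550, ω) : Q(∛550)] = 2. By the tower law, [Q(∛550, ω) : Q] = 3 · 2 = 6. (In fact Q(∛550, ω) is the splitting field of x^3 - 550 over Q.)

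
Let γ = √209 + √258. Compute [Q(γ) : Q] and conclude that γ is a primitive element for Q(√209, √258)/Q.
[Q(γ) : Q] = 4 (equivalently, Q(γ) = Q(√209, √258))

Obviously Q(γ) ⊆ Q(√209, √258), and [Q(√209, √258):Q] = 4 (since 209, 258 are distinct squarefree integers > 1 with 53922 not a perfect square). To show equality we compute the minimal polynomial of γ. From γ = √209 + √258: γ^2 = 209 + 2√(53922) + 258 = 467 + 2√(53922), so γ^2 - 467 = 2√(53922); squaring, (γ^2 - 467)^2 = 4·53922, i.e. γ^4 - 934γ^2 + 218089 - 215688 = 0, i.e. γ^4 - 934γ^2 + 2401 = 0. So γ is a root of x^4 - 934x^2 + 2401. This polynomial is irreducible over Q: it has no rational root (each ±√209 ± √258 is irrational), and any factorization into two quadratics over Q would force √(53922) ∈ Q (pairing opposite roots) or √209, √258 ∈ Q (other pairings), all impossible. Hence [Q(γ):Q] = 4 = [Q(√209, √258):Q], so Q(γ) = Q(√209, √258).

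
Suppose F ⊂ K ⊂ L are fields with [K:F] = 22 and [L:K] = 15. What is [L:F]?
[L:F] = 330

The tower law says that for any tower of field extensions F ⊂ K ⊂ L with finite degrees, [L:F] = [L:K] · [K:F]. Here this gives [L:F] = 15 · 22 = 330.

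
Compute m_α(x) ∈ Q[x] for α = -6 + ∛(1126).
m_α(x) = x^3 + 18x^2 + 108x - 910

Set β = α + 6 = ∛(1126), so β^3 = 1126. Then (α + 6)^3 - 1126 = 0, i.e. α is a root of g(x) = (x + 6)^3 - 1126 = x^3 + 18x^2 + 108x - 910. Since g(x) = h(x + 6) where h(x) = x^3 - 1126, and h is irreducible over Q (because 1126 is not a perfect cube, so h has no rational root, and a monic cubic with no rational root is irreducible), g is also irreducible (irreducibility is preserved under the substitution x → x + 6). Hence m_α(x) = x^3 + 18x^2 + 108x - 910.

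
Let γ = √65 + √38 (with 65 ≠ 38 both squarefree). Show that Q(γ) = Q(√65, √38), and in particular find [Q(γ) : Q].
[Q(γ) : Q] = 4 (equivalently, Q(γ) = Q(√65, √38))

Obviously Q(γ) ⊆ Q(√65, √38), and [Q(√65, √38):Q] = 4 (since 65, 38 are distinct squarefree integers > 1 with 2470 not a perfect square). To show equality we compute the minimal polynomial of γ. From γ = √65 + √38: γ^2 = 65 + 2√(2470) + 38 = 103 + 2√(2470), so γ^2 - 103 = 2√(2470); squaring, (γ^2 - 103)^2 = 4·2470, i.e. γ^4 - 206γ^2 + 10609 - 9880 = 0, i.e. γ^4 - 206γ^2 + 729 = 0. So γ is a root of x^4 - 206x^2 + 729. This polynomial is irreducible over Q: it has no rational root (each ±√65 ± √38 is irrational), and any factorization into two quadratics over Q would force √(2470) ∈ Q (pairing opposite roots) or √65, √38 ∈ Q (other pairings), all impossible. Hence [Q(γ):Q] = 4 = [Q(√65, √38):Q], so Q(γ) = Q(√65, √38).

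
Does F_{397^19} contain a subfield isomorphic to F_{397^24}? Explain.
No: F_{397^24} is not a subfield of F_{397^19}

F_{p^m} embeds in F_{p^n} iff m | n. Here 24 ∤ 19 (since 19 = 0·24 + 19 with remainder 19 ≠ 0), so F_{397^24} is not a subfield of F_{397^19}. Equivalently: if it were, the tower law would give 24 = [F_{397^24}:F_397] dividing [F_{397^19}:F_397] = 19, contradiction.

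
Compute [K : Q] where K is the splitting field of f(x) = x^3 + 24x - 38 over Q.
[K : Q] = 6

By the rational root test, any rational root of the monic integer polynomial f(x) = x^3 + 24x - 38 must be an integer dividing the constant term -38, i.e. one of ±{1, 2, 19, 38}. Evaluating: f(1) = -13, f(-1) = -63, f(2) = 18, f(-2) = -94, f(19) = 7277, f(-19) = -7353, f(38) = 55746, f(-38) = -55822; none is 0, so f has no rational root and is therefore irreducible over Q (a cubic with no linear factor over a field is irreducible). For an irreducible cubic, the Galois group is A_3 or S_3 according as the discriminant disc(f) = -4a^3 - 27b^2 = -4·(24)^3 - 27·(-38)^2 = -94284 is or is not a square in Q. Here disc(f) = -94284 is not a perfect square in Q, so the Galois group of f over Q is not contained in A_3 and must be all of S_3. The splitting field has degree |S_3| = 6 over Q, so [K : Q] = 6.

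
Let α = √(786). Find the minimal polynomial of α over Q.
m_α(x) = x^2 - 786

α satisfies α^2 - 786 = 0, so x^2 - 786 annihilates α. Since d = 786 is squarefree and ≠ 1, it is not a perfect square in Q, so x^2 - 786 has no rational root and is therefore irreducible over Q (a degree-2 polynomial over a field is irreducible iff it has no root). Hence m_α(x) = x^2 - 786.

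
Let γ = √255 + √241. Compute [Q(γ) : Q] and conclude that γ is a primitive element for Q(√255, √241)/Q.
[Q(γ) : Q] = 4 (equivalently, Q(γ) = Q(√255, √241))

Obviously Q(γ) ⊆ Q(√255, √241), and [Q(√255, √241):Q] = 4 (since 255, 241 are distinct squarefree integers > 1 with 61455 not a perfect square). To show equality we compute the minimal polynomial of γ. From γ = √255 + √241: γ^2 = 255 + 2√(61455) + 241 = 496 + 2√(61455), so γ^2 - 496 = 2√(61455); squaring, (γ^2 - 496)^2 = 4·61455, i.e. γ^4 - 992γ^2 + 246016 - 245820 = 0, i.e. γ^4 - 992γ^2 + 196 = 0. So γ is a root of x^4 - 992x^2 + 196. This polynomial is irreducible over Q: it has no rational root (each ±√255 ± √241 is irrational), and any factorization into two quadratics over Q would force √(61455) ∈ Q (pairing opposite roots) or √255, √241 ∈ Q (other pairings), all impossible. Hence [Q(γ):Q] = 4 = [Q(√255, √241):Q], so Q(γ) = Q(√255, √241).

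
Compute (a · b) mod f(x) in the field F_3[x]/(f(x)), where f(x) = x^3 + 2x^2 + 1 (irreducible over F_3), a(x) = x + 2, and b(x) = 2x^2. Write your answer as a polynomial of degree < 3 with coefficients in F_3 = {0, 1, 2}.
a · b ≡ 1 (mod f(x))

Multiply in F_3[x]: a(x)·b(x) = (x + 2)·(2x^2) = 2x^3 + x^2. This has degree ≥ 3, so divide by f(x) over F_3: 2x^3 + x^2 = (2)·(x^3 + 2x^2 + 1) + (1). Hence a·b ≡ 1 (mod f). (F_3[x]/(f) is a field with 3^3 = 27 elements since f is irreducible of degree 3.)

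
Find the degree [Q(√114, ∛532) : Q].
[Q(√114, ∛532) : Q] = 6

Let L = Q(√114, ∛532). Since Q(√114) ⊂ L and [Q(√114):Q] = 2, the tower law gives 2 | [L:Q]. Likewise Q(∛532) ⊂ L with [Q(∛532):Q] = 3 (because 532 is not a perfect cube), so 3 | [L:Q]. As gcd(2,3) = 1, [L:Q] is divisible by 6. Conversely L is generated over Q by √114 and ∛532, so [L:Q] ≤ 2·3 = 6. Therefore [Q(√114, ∛532) : Q] = 6.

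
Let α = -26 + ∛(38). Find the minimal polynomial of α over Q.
m_α(x) = x^3 + 78x^2 + 2028x + 17538

Set β = α + 26 = ∛(38), so β^3 = 38. Then (α + 26)^3 - 38 = 0, i.e. α is a root of g(x) = (x + 26)^3 - 38 = x^3 + 78x^2 + 2028x + 17538. Since g(x) = h(x + 26) where h(x) = x^3 - 38, and h is irreducible over Q (because 38 is not a perfect cube, so h has no rational root, and a monic cubic with no rational root is irreducible), g is also irreducible (irreducibility is preserved under the substitution x → x + 26). Hence m_α(x) = x^3 + 78x^2 + 2028x + 17538.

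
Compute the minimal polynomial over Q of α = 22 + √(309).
m_α(x) = x^2 - 44x + 175

From α - 22 = √(309), squaring gives (α - 22)^2 = 309, i.e. α^2 - 44α + 484 = 309, so α^2 - 44α + 175 = 0. The discriminant of x^2 - 44x + 175 is (-44)^2 - 4·(175) = 1936 - 700 = 1236, and 4·(309) is not a perfect square in Q since 309 is squarefree and ≠ 1. Hence x^2 - 44x + 175 is irreducible over Q and is the minimal polynomial of α.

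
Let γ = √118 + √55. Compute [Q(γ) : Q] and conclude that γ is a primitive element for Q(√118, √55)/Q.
[Q(γ) : Q] = 4 (equivalently, Q(γ) = Q(√118, √55))

Obviously Q(γ) ⊆ Q(√118, √55), and [Q(√118, √55):Q] = 4 (since 118, 55 are distinct squarefree integers > 1 with 6490 not a perfect square). To show equality we compute the minimal polynomial of γ. From γ = √118 + √55: γ^2 = 118 + 2√(6490) + 55 = 173 + 2√(6490), so γ^2 - 173 = 2√(6490); squaring, (γ^2 - 173)^2 = 4·6490, i.e. γ^4 - 346γ^2 + 29929 - 25960 = 0, i.e. γ^4 - 346γ^2 + 3969 = 0. So γ is a root of x^4 - 346x^2 + 3969. This polynomial is irreducible over Q: it has no rational root (each ±√118 ± √55 is irrational), and any factorization into two quadratics over Q would force √(6490) ∈ Q (pairing opposite roots) or √118, √55 ∈ Q (other pairings), all impossible. Hence [Q(γ):Q] = 4 = [Q(√118, √55):Q], so Q(γ) = Q(√118, √55).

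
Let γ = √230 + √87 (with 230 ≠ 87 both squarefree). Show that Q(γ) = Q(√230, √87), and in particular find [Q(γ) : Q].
[Q(γ) : Q] = 4 (equivalently, Q(γ) = Q(√230, √87))

Obviously Q(γ) ⊆ Q(√230, √87), and [Q(√230, √87):Q] = 4 (since 230, 87 are distinct squarefree integers > 1 with 20010 not a perfect square). To show equality we compute the minimal polynomial of γ. From γ = √230 + √87: γ^2 = 230 + 2√(20010) + 87 = 317 + 2√(20010), so γ^2 - 317 = 2√(20010); squaring, (γ^2 - 317)^2 = 4·20010, i.e. γ^4 - 634γ^2 + 100489 - 80040 = 0, i.e. γ^4 - 634γ^2 + 20449 = 0. So γ is a root of x^4 - 634x^2 + 20449. This polynomial is irreducible over Q: it has no rational root (each ±√230 ± √87 is irrational), and any factorization into two quadratics over Q would force √(20010) ∈ Q (pairing opposite roots) or √230, √87 ∈ Q (other pairings), all impossible. Hence [Q(γ):Q] = 4 = [Q(√230, √87):Q], so Q(γ) = Q(√230, √87).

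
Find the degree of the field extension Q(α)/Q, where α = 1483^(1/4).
[Q(α):Q] = 4

α is a root of x^4 - 1483. By Eisenstein's criterion at the prime p = 1483 (which divides the constant term 1483 but p^2 = 2199289 does not, since 1483 is squarefree), x^4 - 1483 is irreducible over Q. Hence [Q(α):Q] = 4.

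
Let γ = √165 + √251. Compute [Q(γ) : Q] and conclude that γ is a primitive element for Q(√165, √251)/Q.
[Q(γ) : Q] = 4 (equivalently, Q(γ) = Q(√165, √251))

Obviously Q(γ) ⊆ Q(√165, √251), and [Q(√165, √251):Q] = 4 (since 165, 251 are distinct squarefree integers > 1 with 41415 not a perfect square). To show equality we compute the minimal polynomial of γ. From γ = √165 + √251: γ^2 = 165 + 2√(41415) + 251 = 416 + 2√(41415), so γ^2 - 416 = 2√(41415); squaring, (γ^2 - 416)^2 = 4·41415, i.e. γ^4 - 832γ^2 + 173056 - 165660 = 0, i.e. γ^4 - 832γ^2 + 7396 = 0. So γ is a root of x^4 - 832x^2 + 7396. This polynomial is irreducible over Q: it has no rational root (each ±√165 ± √251 is irrational), and any factorization into two quadratics over Q would force √(41415) ∈ Q (pairing opposite roots) or √165, √251 ∈ Q (other pairings), all impossible. Hence [Q(γ):Q] = 4 = [Q(√165, √251):Q], so Q(γ) = Q(√165, √251).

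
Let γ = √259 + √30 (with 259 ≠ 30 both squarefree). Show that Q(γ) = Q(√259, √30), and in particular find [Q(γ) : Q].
[Q(γ) : Q] = 4 (equivalently, Q(γ) = Q(√259, √30))

Obviously Q(γ) ⊆ Q(√259, √30), and [Q(√259, √30):Q] = 4 (since 259, 30 are distinct squarefree integers > 1 with 7770 not a perfect square). To show equality we compute the minimal polynomial of γ. From γ = √259 + √30: γ^2 = 259 + 2√(7770) + 30 = 289 + 2√(7770), so γ^2 - 289 = 2√(7770); squaring, (γ^2 - 289)^2 = 4·7770, i.e. γ^4 - 578γ^2 + 83521 - 31080 = 0, i.e. γ^4 - 578γ^2 + 52441 = 0. So γ is a root of x^4 - 578x^2 + 52441. This polynomial is irreducible over Q: it has no rational root (each ±√259 ± √30 is irrational), and any factorization into two quadratics over Q would force √(7770) ∈ Q (pairing opposite roots) or √259, √30 ∈ Q (other pairings), all impossible. Hence [Q(γ):Q] = 4 = [Q(√259, √30):Q], so Q(γ) = Q(√259, √30).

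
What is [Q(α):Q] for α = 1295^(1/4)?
[Q(α):Q] = 4

α is a root of x^4 - 1295. By Eisenstein's criterion at the prime p = 5 (which divides the constant term 1295 but p^2 = 25 does not, since 1295 is squarefree), x^4 - 1295 is irreducible over Q. Hence [Q(α):Q] = 4.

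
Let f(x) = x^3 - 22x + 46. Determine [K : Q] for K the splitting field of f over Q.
[K : Q] = 6

By the rational root test, any rational root of the monic integer polynomial f(x) = x^3 - 22x + 46 must be an integer dividing the constant term 46, i.e. one of ±{1, 2, 23, 46}. Evaluating: f(1) = 25, f(-1) = 67, f(2) = 10, f(-2) = 82, f(23) = 11707, f(-23) = -11615, f(46) = 96370, f(-46) = -96278; none is 0, so f has no rational root and is therefore irreducible over Q (a cubic with no linear factor over a field is irreducible). For an irreducible cubic, the Galois group is A_3 or S_3 according as the discriminant disc(f) = -4a^3 - 27b^2 = -4·(-22)^3 - 27·(46)^2 = -14540 is or is not a square in Q. Here disc(f) = -14540 is not a perfect square in Q, so the Galois group of f over Q is not contained in A_3 and must be all of S_3. The splitting field has degree |S_3| = 6 over Q, so [K : Q] = 6.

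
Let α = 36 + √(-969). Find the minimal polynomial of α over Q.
m_α(x) = x^2 - 72x + 2265

From α - 36 = √(-969), squaring gives (α - 36)^2 = -969, i.e. α^2 - 72α + 1296 = -969, so α^2 - 72α + 2265 = 0. The discriminant of x^2 - 72x + 2265 is (-72)^2 - 4·(2265) = 5184 - 9060 = -3876, and 4·(-969) is not a perfect square in Q since -969 is squarefree and ≠ 1. Hence x^2 - 72x + 2265 is irreducible over Q and is the minimal polynomial of α.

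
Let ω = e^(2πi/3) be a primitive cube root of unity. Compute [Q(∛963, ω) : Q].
[Q(∛963, ω) : Q] = 6

[Q(∛963):Q] = 3 (min poly x^3 - 963, irreducible since 963 is not a perfect cube). [Q(ω):Q] = 2 (min poly x^2 + x + 1). Since Q(∛963) ⊂ R and ω ∉ R, we have ω ∉ Q(∛963), so x^2 + x + 1 remains irreducible over Q(∛963) and [Q(∛963, ω) : Q(∛963)] = 2. By the tower law, [Q(∛963, ω) : Q] = 3 · 2 = 6. (In fact Q(∛963, ω) is the splitting field of x^3 - 963 over Q.)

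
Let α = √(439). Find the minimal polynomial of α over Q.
m_α(x) = x^2 - 439

α satisfies α^2 - 439 = 0, so x^2 - 439 annihilates α. Since d = 439 is squarefree and ≠ 1, it is not a perfect square in Q, so x^2 - 439 has no rational root and is therefore irreducible over Q (a degree-2 polynomial over a field is irreducible iff it has no root). Hence m_α(x) = x^2 - 439.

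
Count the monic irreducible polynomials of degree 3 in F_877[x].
There are 224841752 monic irreducible polynomials of degree 3 over F_877

Each element of F_{877^3} that lies in no proper subfield is a root of exactly one monic irreducible of degree 3 over F_877, and each such polynomial has 3 distinct roots in F_{877^3}. By Möbius inversion the count is N_877(3) = (1/3) Σ_{d|3} μ(3/d) · 877^d = (1/3)(μ(3)·877^1 + μ(1)·877^3) = 674525256/3 = 224841752.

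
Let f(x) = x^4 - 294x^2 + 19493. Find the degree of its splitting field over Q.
[K : Q] = 4

Solving the quadratic in x^2: x^2 = (294 ± √(294^2 - 4·19493))/2 = (294 ± √8464)/2 = (294 ± 92)/2, giving x^2 = 193 or x^2 = 101. So f(x) = (x^2 - 193)(x^2 - 101) and the roots of f are ±√193, ±√101. Hence the splitting field is K = Q(√193, √101). Since 193 and 101 are distinct squarefree integers > 1, their product 19493 is not a perfect square, so √101 ∉ Q(√193). By the tower law [K:Q] = [Q(√193,√101):Q(√193)] · [Q(√193):Q] = 2 · 2 = 4.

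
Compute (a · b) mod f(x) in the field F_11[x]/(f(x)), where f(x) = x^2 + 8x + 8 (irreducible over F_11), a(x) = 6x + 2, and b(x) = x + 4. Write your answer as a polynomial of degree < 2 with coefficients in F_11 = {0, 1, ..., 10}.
a · b ≡ 4 (mod f(x))

Multiply in F_11[x]: a(x)·b(x) = (6x + 2)·(x + 4) = 6x^2 + 4x + 8. This has degree ≥ 2, so divide by f(x) over F_11: 6x^2 + 4x + 8 = (6)·(x^2 + 8x + 8) + (4). Hence a·b ≡ 4 (mod f). (F_11[x]/(f) is a field with 11^2 = 121 elements since f is irreducible of degree 2.)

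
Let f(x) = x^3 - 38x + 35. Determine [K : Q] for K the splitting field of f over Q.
[K : Q] = 6

By the rational root test, any rational root of the monic integer polynomial f(x) = x^3 - 38x + 35 must be an integer dividing the constant term 35, i.e. one of ±{1, 5, 7, 35}. Evaluating: f(1) = -2, f(-1) = 72, f(5) = -30, f(-5) = 100, f(7) = 112, f(-7) = -42, f(35) = 41580, f(-35) = -41510; none is 0, so f has no rational root and is therefore irreducible over Q (a cubic with no linear factor over a field is irreducible). For an irreducible cubic, the Galois group is A_3 or S_3 according as the discriminant disc(f) = -4a^3 - 27b^2 = -4·(-38)^3 - 27·(35)^2 = 186413 is or is not a square in Q. Here disc(f) = 186413 is not a perfect square in Q, so the Galois group of f over Q is not contained in A_3 and must be all of S_3. The splitting field has degree |S_3| = 6 over Q, so [K : Q] = 6.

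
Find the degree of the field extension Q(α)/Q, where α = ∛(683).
[Q(α):Q] = 3

The minimal polynomial of α is x^3 - 683, irreducible over Q since 683 is not a perfect cube (so x^3 - 683 has no rational root). Hence [Q(α):Q] = deg(m_α) = 3.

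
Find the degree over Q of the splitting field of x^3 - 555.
[K : Q] = 6

The roots of x^3 - 555 are ∛555, ω∛555, ω^2∛555 where ω = e^(2πi/3) is a primitive cube root of unity, so K = Q(∛555, ω). Now [Q(∛555):Q] = 3 (since 555 is not a perfect cube, x^3 - 555 is irreducible) and [Q(ω):Q] = 2. Both 2 and 3 divide [K:Q], and [K:Q] ≤ 3·2 = 6, so [K:Q] = 6. (Equivalently: Q(∛555) ⊂ R but ω ∉ R, so [K : Q(∛555)] = 2.)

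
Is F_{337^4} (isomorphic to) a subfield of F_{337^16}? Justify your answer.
Yes: F_{337^4} is a subfield of F_{337^16}

F_{p^m} embeds in F_{p^n} iff m | n (since F_{p^n} is the splitting field of x^(p^n) - x, and F_{p^m} ⊂ F_{p^n} forces p^n to be a power of p^m, i.e. m | n; conversely if m | n then every root of x^(p^m) - x is a root of x^(p^n) - x). Here 4 | 16 (since 16 = 4·4), so F_{337^4} is a subfield of F_{337^16}, and [F_{337^16} : F_{337^4}] = 16/4 = 4.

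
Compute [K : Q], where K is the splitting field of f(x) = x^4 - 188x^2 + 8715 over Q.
[K : Q] = 4

Solving the quadratic in x^2: x^2 = (188 ± √(188^2 - 4·8715))/2 = (188 ± √484)/2 = (188 ± 22)/2, giving x^2 = 83 or x^2 = 105. So f(x) = (x^2 - 83)(x^2 - 105) and the roots of f are ±√83, ±√105. Hence the splitting field is K = Q(√83, √105). Since 83 and 105 are distinct squarefree integers > 1, their product 8715 is not a perfect square, so √105 ∉ Q(√83). By the tower law [K:Q] = [Q(√83,√105):Q(√83)] · [Q(√83):Q] = 2 · 2 = 4.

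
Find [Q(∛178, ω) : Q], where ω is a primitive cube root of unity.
[Q(∛178, ω) : Q] = 6

[Q(∛178):Q] = 3 (min poly x^3 - 178, irreducible since 178 is not a perfect cube). [Q(ω):Q] = 2 (min poly x^2 + x + 1). Since Q(∛178) ⊂ R and ω ∉ R, we have ω ∉ Q(∛178), so x^2 + x + 1 remains irreducible over Q(∛178) and [Q(∛178, ω) : Q(∛178)] = 2. By the tower law, [Q(∛178, ω) : Q] = 3 · 2 = 6. (In fact Q(∛178, ω) is the splitting field of x^3 - 178 over Q.)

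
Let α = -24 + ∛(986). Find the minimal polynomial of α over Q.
m_α(x) = x^3 + 72x^2 + 1728x + 12838

Set β = α + 24 = ∛(986), so β^3 = 986. Then (α + 24)^3 - 986 = 0, i.e. α is a root of g(x) = (x + 24)^3 - 986 = x^3 + 72x^2 + 1728x + 12838. Since g(x) = h(x + 24) where h(x) = x^3 - 986, and h is irreducible over Q (because 986 is not a perfect cube, so h has no rational root, and a monic cubic with no rational root is irreducible), g is also irreducible (irreducibility is preserved under the substitution x → x + 24). Hence m_α(x) = x^3 + 72x^2 + 1728x + 12838.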